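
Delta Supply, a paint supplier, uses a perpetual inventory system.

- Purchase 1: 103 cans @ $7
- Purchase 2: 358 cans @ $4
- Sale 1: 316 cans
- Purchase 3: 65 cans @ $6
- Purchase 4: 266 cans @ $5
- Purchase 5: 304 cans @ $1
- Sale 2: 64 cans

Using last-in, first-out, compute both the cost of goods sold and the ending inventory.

Sale 1 (316) [LIFO — newest first]: 316 @ $4 = $1,264
Sale 2 (64) [LIFO — newest first]: 64 @ $1 = $64
Total COGS = $1,264 + $64 = $1,328
Ending inventory: 103 @ $7 + 42 @ $4 + 65 @ $6 + 266 @ $5 + 240 @ $1 = $2,849

COGS = $1,328; ending inventory = $2,849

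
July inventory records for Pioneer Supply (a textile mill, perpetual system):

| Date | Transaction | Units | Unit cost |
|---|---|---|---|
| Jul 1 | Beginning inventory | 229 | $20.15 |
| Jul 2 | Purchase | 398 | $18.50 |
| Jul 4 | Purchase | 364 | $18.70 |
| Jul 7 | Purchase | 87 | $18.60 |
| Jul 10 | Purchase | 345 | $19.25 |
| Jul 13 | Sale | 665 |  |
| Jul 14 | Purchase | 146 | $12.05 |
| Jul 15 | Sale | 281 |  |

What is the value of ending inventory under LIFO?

Ending inventory = $11,903.35

Jul 13, 665 sold [LIFO — newest first]: 345 @ $19.25 + 87 @ $18.60 + 233 @ $18.70 = $12,616.55
Jul 15, 281 sold [LIFO — newest first]: 146 @ $12.05 + 131 @ $18.70 + 4 @ $18.50 = $4,283.00
Total COGS = $12,616.55 + $4,283.00 = $16,899.55
Ending inventory: 229 @ $20.15 + 394 @ $18.50 = $11,903.35
Check: goods available $28,802.90 = COGS $16,899.55 + ending $11,903.35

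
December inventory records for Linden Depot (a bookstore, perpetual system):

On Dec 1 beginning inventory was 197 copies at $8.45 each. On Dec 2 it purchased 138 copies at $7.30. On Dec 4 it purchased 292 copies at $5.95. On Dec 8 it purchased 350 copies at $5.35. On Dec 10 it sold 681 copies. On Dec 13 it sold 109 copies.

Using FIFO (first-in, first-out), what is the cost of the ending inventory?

Ending inventory = $1,000.45

Dec 10, 681 sold [FIFO — oldest first]: 197 @ $8.45 + 138 @ $7.30 + 292 @ $5.95 + 54 @ $5.35 = $4,698.35
Dec 13, 109 sold [FIFO — oldest first]: 109 @ $5.35 = $583.15
Total COGS = $4,698.35 + $583.15 = $5,281.50
Ending inventory: 187 @ $5.35 = $1,000.45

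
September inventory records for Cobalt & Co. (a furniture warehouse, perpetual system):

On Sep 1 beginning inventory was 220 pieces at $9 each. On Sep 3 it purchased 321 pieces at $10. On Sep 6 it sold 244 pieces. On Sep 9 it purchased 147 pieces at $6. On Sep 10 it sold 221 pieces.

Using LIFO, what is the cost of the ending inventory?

Ending inventory = $2,010

Sep 6, 244 sold [LIFO — newest first]: 244 @ $10 = $2,440
Sep 10, 221 sold [LIFO — newest first]: 147 @ $6 + 74 @ $10 = $1,622
Total COGS = $2,440 + $1,622 = $4,062
Ending inventory: 220 @ $9 + 3 @ $10 = $2,010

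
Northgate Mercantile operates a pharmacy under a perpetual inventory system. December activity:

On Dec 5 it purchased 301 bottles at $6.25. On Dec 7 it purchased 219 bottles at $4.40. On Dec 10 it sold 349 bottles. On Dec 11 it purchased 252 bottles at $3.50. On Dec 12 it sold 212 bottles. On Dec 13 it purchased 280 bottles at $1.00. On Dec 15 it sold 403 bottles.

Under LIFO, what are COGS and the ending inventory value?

COGS = $3,456.85; ending inventory = $550.00

Dec 10, 349 sold [LIFO — newest first]: 219 @ $4.40 + 130 @ $6.25 = $1,776.10
Dec 12, 212 sold [LIFO — newest first]: 212 @ $3.50 = $742.00
Dec 15, 403 sold [LIFO — newest first]: 280 @ $1.00 + 40 @ $3.50 + 83 @ $6.25 = $938.75
Total COGS = $1,776.10 + $742.00 + $938.75 = $3,456.85
Ending inventory: 88 @ $6.25 = $550.00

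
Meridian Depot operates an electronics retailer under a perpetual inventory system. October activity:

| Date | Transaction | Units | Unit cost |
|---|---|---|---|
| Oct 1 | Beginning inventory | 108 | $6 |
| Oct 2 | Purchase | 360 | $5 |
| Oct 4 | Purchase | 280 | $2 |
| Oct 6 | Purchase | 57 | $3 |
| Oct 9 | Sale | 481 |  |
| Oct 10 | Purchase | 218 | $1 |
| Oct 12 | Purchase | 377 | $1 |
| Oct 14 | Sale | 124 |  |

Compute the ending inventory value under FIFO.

Oct 9, 481 sold [FIFO — oldest first]: 108 @ $6 + 360 @ $5 + 13 @ $2 = $2,474
Oct 14, 124 sold [FIFO — oldest first]: 124 @ $2 = $248
Total COGS = $2,474 + $248 = $2,722
Ending inventory: 143 @ $2 + 57 @ $3 + 218 @ $1 + 377 @ $1 = $1,052
Check: goods available $3,774 = COGS $2,722 + ending $1,052

Ending inventory = $1,052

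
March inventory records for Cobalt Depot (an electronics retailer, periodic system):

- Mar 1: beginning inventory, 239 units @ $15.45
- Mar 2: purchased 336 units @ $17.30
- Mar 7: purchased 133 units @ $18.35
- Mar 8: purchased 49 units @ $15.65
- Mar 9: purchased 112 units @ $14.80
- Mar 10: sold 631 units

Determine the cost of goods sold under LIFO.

COGS = $10,693.25

Mar 10, 631 sold [LIFO — newest first]: 112 @ $14.80 + 49 @ $15.65 + 133 @ $18.35 + 336 @ $17.30 + 1 @ $15.45 = $10,693.25
Ending inventory: 238 @ $15.45 = $3,677.10
Check: goods available $14,370.35 = COGS $10,693.25 + ending $3,677.10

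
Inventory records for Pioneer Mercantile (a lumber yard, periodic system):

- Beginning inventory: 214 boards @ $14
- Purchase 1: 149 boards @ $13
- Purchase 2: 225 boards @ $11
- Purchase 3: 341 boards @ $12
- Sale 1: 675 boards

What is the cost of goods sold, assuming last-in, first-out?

Sale 1 (675) [LIFO — newest first]: 341 @ $12 + 225 @ $11 + 109 @ $13 = $7,984
Ending inventory: 214 @ $14 + 40 @ $13 = $3,516

COGS = $7,984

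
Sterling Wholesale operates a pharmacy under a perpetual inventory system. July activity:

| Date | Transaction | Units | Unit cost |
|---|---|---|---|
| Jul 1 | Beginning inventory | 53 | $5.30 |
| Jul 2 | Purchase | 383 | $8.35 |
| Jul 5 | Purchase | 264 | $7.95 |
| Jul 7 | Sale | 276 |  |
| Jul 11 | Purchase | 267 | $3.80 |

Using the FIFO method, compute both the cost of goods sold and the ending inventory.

Jul 7, 276 sold [FIFO — oldest first]: 53 @ $5.30 + 223 @ $8.35 = $2,142.95
Ending inventory: 160 @ $8.35 + 264 @ $7.95 + 267 @ $3.80 = $4,449.40

COGS = $2,142.95; ending inventory = $4,449.40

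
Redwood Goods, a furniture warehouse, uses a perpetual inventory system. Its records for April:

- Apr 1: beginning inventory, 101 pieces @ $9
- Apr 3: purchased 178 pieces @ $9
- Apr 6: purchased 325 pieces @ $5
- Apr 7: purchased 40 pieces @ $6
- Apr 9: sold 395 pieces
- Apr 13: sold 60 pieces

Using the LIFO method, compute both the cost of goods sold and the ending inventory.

Apr 9, 395 sold [LIFO — newest first]: 40 @ $6 + 325 @ $5 + 30 @ $9 = $2,135
Apr 13, 60 sold [LIFO — newest first]: 60 @ $9 = $540
Total COGS = $2,135 + $540 = $2,675
Ending inventory: 101 @ $9 + 88 @ $9 = $1,701
Check: goods available $4,376 = COGS $2,675 + ending $1,701

COGS = $2,675; ending inventory = $1,701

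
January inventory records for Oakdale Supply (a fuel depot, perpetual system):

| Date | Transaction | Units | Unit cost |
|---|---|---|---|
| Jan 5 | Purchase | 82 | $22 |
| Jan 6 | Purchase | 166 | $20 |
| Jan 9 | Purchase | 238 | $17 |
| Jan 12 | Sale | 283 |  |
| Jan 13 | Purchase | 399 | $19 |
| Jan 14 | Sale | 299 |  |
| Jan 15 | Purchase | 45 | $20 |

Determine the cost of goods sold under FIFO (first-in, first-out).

Jan 12, 283 sold [FIFO — oldest first]: 82 @ $22 + 166 @ $20 + 35 @ $17 = $5,719
Jan 14, 299 sold [FIFO — oldest first]: 203 @ $17 + 96 @ $19 = $5,275
Total COGS = $5,719 + $5,275 = $10,994
Ending inventory: 303 @ $19 + 45 @ $20 = $6,657

COGS = $10,994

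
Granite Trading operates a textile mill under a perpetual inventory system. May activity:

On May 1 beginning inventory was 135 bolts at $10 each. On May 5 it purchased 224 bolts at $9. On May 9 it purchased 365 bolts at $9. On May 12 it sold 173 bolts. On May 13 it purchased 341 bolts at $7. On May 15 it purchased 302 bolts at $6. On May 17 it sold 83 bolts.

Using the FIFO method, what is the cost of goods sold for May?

May 12, 173 sold [FIFO — oldest first]: 135 @ $10 + 38 @ $9 = $1,692
May 17, 83 sold [FIFO — oldest first]: 83 @ $9 = $747
Total COGS = $1,692 + $747 = $2,439
Ending inventory: 103 @ $9 + 365 @ $9 + 341 @ $7 + 302 @ $6 = $8,411
Check: goods available $10,850 = COGS $2,439 + ending $8,411

COGS = $2,439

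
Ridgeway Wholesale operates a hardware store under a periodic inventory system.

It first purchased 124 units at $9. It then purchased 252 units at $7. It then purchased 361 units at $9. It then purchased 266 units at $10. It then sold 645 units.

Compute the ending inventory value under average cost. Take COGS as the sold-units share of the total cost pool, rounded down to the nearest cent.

Ending inventory = $3,137.06

Sale 1, sell 645: 645/1003 × $8,789.00 → $5,651.94
Ending inventory (cost pool remaining) = $3,137.06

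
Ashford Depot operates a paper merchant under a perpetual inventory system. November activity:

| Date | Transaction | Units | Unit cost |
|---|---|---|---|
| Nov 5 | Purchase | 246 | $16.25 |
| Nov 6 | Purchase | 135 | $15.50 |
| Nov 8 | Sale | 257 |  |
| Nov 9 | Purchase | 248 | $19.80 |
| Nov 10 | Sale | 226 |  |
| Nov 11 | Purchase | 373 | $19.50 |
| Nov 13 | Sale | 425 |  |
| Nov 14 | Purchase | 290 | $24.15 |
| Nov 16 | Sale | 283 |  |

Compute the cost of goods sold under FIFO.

COGS = $22,838.25

Nov 8, 257 sold [FIFO — oldest first]: 246 @ $16.25 + 11 @ $15.50 = $4,168.00
Nov 10, 226 sold [FIFO — oldest first]: 124 @ $15.50 + 102 @ $19.80 = $3,941.60
Nov 13, 425 sold [FIFO — oldest first]: 146 @ $19.80 + 279 @ $19.50 = $8,331.30
Nov 16, 283 sold [FIFO — oldest first]: 94 @ $19.50 + 189 @ $24.15 = $6,397.35
Total COGS = $4,168.00 + $3,941.60 + $8,331.30 + $6,397.35 = $22,838.25
Ending inventory: 101 @ $24.15 = $2,439.15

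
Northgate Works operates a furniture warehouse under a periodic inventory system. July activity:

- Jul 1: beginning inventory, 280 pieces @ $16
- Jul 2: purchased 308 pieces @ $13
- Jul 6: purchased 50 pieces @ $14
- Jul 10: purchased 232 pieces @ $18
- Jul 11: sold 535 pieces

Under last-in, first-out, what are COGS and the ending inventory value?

COGS = $8,165; ending inventory = $5,195

Jul 11, 535 sold [LIFO — newest first]: 232 @ $18 + 50 @ $14 + 253 @ $13 = $8,165
Ending inventory: 280 @ $16 + 55 @ $13 = $5,195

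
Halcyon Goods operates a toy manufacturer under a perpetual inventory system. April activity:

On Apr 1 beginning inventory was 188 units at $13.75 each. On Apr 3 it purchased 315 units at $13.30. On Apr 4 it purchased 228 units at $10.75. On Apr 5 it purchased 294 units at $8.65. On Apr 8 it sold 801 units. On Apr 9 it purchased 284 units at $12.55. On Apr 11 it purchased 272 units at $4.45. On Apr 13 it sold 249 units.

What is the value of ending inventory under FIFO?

Ending inventory = $4,460.85

Apr 8, 801 sold [FIFO — oldest first]: 188 @ $13.75 + 315 @ $13.30 + 228 @ $10.75 + 70 @ $8.65 = $9,831.00
Apr 13, 249 sold [FIFO — oldest first]: 224 @ $8.65 + 25 @ $12.55 = $2,251.35
Total COGS = $9,831.00 + $2,251.35 = $12,082.35
Ending inventory: 259 @ $12.55 + 272 @ $4.45 = $4,460.85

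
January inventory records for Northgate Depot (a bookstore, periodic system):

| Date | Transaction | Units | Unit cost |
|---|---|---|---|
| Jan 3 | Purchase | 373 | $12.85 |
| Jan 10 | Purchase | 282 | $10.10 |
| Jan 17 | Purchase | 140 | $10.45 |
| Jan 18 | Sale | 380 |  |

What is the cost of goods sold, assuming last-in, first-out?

COGS = $3,887.00

Jan 18, 380 sold [LIFO — newest first]: 140 @ $10.45 + 240 @ $10.10 = $3,887.00
Ending inventory: 373 @ $12.85 + 42 @ $10.10 = $5,217.25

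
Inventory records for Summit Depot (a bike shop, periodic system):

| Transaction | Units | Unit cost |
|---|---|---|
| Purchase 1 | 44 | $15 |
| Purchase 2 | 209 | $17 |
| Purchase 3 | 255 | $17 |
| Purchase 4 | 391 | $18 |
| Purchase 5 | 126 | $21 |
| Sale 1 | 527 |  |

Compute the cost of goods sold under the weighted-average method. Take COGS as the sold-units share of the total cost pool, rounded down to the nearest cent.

Sale 1, sell 527: 527/1025 × $18,232.00 → $9,373.91
Ending inventory (cost pool remaining) = $8,858.09

COGS = $9,373.91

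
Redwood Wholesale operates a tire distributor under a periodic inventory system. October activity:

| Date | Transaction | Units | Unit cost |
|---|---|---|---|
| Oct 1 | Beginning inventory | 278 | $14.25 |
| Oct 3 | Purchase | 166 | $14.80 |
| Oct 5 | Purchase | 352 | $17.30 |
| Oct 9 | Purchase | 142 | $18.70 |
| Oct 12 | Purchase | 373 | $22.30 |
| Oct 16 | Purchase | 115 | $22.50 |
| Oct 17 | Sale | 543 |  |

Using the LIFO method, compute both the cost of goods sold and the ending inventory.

COGS = $11,933.90; ending inventory = $14,134.80

Oct 17, 543 sold [LIFO — newest first]: 115 @ $22.50 + 373 @ $22.30 + 55 @ $18.70 = $11,933.90
Ending inventory: 278 @ $14.25 + 166 @ $14.80 + 352 @ $17.30 + 87 @ $18.70 = $14,134.80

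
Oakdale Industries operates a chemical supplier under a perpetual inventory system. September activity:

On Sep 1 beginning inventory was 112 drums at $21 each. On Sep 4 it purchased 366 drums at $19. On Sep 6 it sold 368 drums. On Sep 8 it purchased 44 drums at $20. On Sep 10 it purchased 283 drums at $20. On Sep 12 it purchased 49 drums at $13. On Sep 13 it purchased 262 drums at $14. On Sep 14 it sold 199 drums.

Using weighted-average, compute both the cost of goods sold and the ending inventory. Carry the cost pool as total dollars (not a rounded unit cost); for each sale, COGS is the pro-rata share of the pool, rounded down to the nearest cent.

After Sep 1: 112 on hand, pool $2,352.00 (≈ $21.0000 each)
After Sep 4: 478 on hand, pool $9,306.00 (≈ $19.4686 each)
Sep 6, sell 368: 368/478 × $9,306.00 → $7,164.45
After Sep 8: 154 on hand, pool $3,021.55 (≈ $19.6205 each)
After Sep 10: 437 on hand, pool $8,681.55 (≈ $19.8662 each)
After Sep 12: 486 on hand, pool $9,318.55 (≈ $19.1740 each)
After Sep 13: 748 on hand, pool $12,986.55 (≈ $17.3617 each)
Sep 14, sell 199: 199/748 × $12,986.55 → $3,454.97
Total COGS = $7,164.45 + $3,454.97 = $10,619.42
Ending inventory (cost pool remaining) = $9,531.58
Check: goods available $20,151.00 = COGS $10,619.42 + ending $9,531.58

COGS = $10,619.42; ending inventory = $9,531.58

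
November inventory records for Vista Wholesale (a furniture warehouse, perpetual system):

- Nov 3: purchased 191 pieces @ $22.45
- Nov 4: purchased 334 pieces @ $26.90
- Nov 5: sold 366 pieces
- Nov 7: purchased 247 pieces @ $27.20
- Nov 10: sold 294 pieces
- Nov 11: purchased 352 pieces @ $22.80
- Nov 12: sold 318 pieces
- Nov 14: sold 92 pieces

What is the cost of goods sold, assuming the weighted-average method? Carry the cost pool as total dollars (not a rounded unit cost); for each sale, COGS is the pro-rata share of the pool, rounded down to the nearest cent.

COGS = $26,737.78

After Nov 3: 191 on hand, pool $4,287.95 (≈ $22.4500 each)
After Nov 4: 525 on hand, pool $13,272.55 (≈ $25.2810 each)
Nov 5, sell 366: 366/525 × $13,272.55 → $9,252.86
After Nov 7: 406 on hand, pool $10,738.09 (≈ $26.4485 each)
Nov 10, sell 294: 294/406 × $10,738.09 → $7,775.85
After Nov 11: 464 on hand, pool $10,987.84 (≈ $23.6807 each)
Nov 12, sell 318: 318/464 × $10,987.84 → $7,530.45
Nov 14, sell 92: 92/146 × $3,457.39 → $2,178.62
Total COGS = $9,252.86 + $7,775.85 + $7,530.45 + $2,178.62 = $26,737.78
Ending inventory (cost pool remaining) = $1,278.77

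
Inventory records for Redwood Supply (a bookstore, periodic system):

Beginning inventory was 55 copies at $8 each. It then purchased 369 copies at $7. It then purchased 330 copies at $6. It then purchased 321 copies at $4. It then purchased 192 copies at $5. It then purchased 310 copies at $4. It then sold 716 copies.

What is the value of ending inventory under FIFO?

Ending inventory = $3,712

Sale 1 (716) [FIFO — oldest first]: 55 @ $8 + 369 @ $7 + 292 @ $6 = $4,775
Ending inventory: 38 @ $6 + 321 @ $4 + 192 @ $5 + 310 @ $4 = $3,712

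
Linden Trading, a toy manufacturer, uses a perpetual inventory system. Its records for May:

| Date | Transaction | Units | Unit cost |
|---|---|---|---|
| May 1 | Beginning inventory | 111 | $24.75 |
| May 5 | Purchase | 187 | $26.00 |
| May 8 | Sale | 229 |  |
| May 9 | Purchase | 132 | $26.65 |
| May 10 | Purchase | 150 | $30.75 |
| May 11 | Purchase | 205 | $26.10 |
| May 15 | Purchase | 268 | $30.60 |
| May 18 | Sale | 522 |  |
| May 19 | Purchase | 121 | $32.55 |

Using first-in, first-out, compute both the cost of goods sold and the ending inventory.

May 8, 229 sold [FIFO — oldest first]: 111 @ $24.75 + 118 @ $26.00 = $5,815.25
May 18, 522 sold [FIFO — oldest first]: 69 @ $26.00 + 132 @ $26.65 + 150 @ $30.75 + 171 @ $26.10 = $14,387.40
Total COGS = $5,815.25 + $14,387.40 = $20,202.65
Ending inventory: 34 @ $26.10 + 268 @ $30.60 + 121 @ $32.55 = $13,026.75

COGS = $20,202.65; ending inventory = $13,026.75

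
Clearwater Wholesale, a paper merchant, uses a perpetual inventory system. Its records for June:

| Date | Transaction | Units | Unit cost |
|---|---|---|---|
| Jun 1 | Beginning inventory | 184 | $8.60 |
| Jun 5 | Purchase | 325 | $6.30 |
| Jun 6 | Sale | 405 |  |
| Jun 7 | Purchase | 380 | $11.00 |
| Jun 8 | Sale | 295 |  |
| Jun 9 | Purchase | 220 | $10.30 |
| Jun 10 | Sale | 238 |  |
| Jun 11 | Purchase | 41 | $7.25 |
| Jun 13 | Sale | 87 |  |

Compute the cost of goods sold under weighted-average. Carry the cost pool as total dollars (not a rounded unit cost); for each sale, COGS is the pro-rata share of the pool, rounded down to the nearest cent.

COGS = $9,165.49

After Jun 1: 184 on hand, pool $1,582.40 (≈ $8.6000 each)
After Jun 5: 509 on hand, pool $3,629.90 (≈ $7.1314 each)
Jun 6, sell 405: 405/509 × $3,629.90 → $2,888.23
After Jun 7: 484 on hand, pool $4,921.67 (≈ $10.1687 each)
Jun 8, sell 295: 295/484 × $4,921.67 → $2,999.77
After Jun 9: 409 on hand, pool $4,187.90 (≈ $10.2394 each)
Jun 10, sell 238: 238/409 × $4,187.90 → $2,436.96
After Jun 11: 212 on hand, pool $2,048.19 (≈ $9.6613 each)
Jun 13, sell 87: 87/212 × $2,048.19 → $840.53
Total COGS = $2,888.23 + $2,999.77 + $2,436.96 + $840.53 = $9,165.49
Ending inventory (cost pool remaining) = $1,207.66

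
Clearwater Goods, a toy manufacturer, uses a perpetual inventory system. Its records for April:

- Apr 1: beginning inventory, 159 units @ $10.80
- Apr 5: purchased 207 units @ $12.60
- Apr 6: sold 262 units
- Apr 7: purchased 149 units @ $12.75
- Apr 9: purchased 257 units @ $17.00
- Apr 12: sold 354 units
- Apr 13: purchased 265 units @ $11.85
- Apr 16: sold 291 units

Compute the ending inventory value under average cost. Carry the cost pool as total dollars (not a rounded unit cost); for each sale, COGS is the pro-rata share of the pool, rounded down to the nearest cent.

After Apr 1: 159 on hand, pool $1,717.20 (≈ $10.8000 each)
After Apr 5: 366 on hand, pool $4,325.40 (≈ $11.8180 each)
Apr 6, sell 262: 262/366 × $4,325.40 → $3,096.32
After Apr 7: 253 on hand, pool $3,128.83 (≈ $12.3669 each)
After Apr 9: 510 on hand, pool $7,497.83 (≈ $14.7016 each)
Apr 12, sell 354: 354/510 × $7,497.83 → $5,204.37
After Apr 13: 421 on hand, pool $5,433.71 (≈ $12.9067 each)
Apr 16, sell 291: 291/421 × $5,433.71 → $3,755.84
Total COGS = $3,096.32 + $5,204.37 + $3,755.84 = $12,056.53
Ending inventory (cost pool remaining) = $1,677.87
Check: goods available $13,734.40 = COGS $12,056.53 + ending $1,677.87

Ending inventory = $1,677.87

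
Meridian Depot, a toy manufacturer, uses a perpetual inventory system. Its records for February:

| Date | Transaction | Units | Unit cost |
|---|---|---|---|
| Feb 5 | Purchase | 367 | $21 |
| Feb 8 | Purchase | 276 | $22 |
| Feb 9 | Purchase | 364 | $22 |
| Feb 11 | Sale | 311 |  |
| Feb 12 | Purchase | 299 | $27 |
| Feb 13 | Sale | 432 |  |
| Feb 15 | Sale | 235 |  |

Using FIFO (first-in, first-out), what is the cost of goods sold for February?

COGS = $21,149

Feb 11, 311 sold [FIFO — oldest first]: 311 @ $21 = $6,531
Feb 13, 432 sold [FIFO — oldest first]: 56 @ $21 + 276 @ $22 + 100 @ $22 = $9,448
Feb 15, 235 sold [FIFO — oldest first]: 235 @ $22 = $5,170
Total COGS = $6,531 + $9,448 + $5,170 = $21,149
Ending inventory: 29 @ $22 + 299 @ $27 = $8,711
Check: goods available $29,860 = COGS $21,149 + ending $8,711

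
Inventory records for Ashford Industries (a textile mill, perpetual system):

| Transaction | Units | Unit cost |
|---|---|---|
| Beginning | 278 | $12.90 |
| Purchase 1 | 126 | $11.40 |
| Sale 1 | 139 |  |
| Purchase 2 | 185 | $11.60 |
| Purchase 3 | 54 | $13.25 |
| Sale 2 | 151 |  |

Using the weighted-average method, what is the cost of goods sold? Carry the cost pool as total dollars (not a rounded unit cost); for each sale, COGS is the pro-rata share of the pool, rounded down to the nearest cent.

After Beginning: 278 on hand, pool $3,586.20 (≈ $12.9000 each)
After Purchase 1: 404 on hand, pool $5,022.60 (≈ $12.4322 each)
Sale 1, sell 139: 139/404 × $5,022.60 → $1,728.07
After Purchase 2: 450 on hand, pool $5,440.53 (≈ $12.0901 each)
After Purchase 3: 504 on hand, pool $6,156.03 (≈ $12.2143 each)
Sale 2, sell 151: 151/504 × $6,156.03 → $1,844.36
Total COGS = $1,728.07 + $1,844.36 = $3,572.43
Ending inventory (cost pool remaining) = $4,311.67

COGS = $3,572.43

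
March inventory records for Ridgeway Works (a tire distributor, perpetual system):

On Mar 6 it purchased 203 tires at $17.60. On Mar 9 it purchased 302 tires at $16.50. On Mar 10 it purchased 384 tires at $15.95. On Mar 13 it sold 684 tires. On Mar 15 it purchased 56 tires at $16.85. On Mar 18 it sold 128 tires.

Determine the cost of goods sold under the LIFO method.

Mar 13, 684 sold [LIFO — newest first]: 384 @ $15.95 + 300 @ $16.50 = $11,074.80
Mar 18, 128 sold [LIFO — newest first]: 56 @ $16.85 + 2 @ $16.50 + 70 @ $17.60 = $2,208.60
Total COGS = $11,074.80 + $2,208.60 = $13,283.40
Ending inventory: 133 @ $17.60 = $2,340.80
Check: goods available $15,624.20 = COGS $13,283.40 + ending $2,340.80

COGS = $13,283.40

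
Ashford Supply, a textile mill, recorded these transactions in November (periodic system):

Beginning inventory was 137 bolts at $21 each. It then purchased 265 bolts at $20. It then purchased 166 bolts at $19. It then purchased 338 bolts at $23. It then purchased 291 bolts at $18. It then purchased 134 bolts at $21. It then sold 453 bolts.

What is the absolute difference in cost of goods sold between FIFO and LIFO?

$450

FIFO COGS: 137 @ $21 + 265 @ $20 + 51 @ $19 = $9,146
LIFO COGS: 134 @ $21 + 291 @ $18 + 28 @ $23 = $8,696
Difference = |$9,146 − $8,696| = $450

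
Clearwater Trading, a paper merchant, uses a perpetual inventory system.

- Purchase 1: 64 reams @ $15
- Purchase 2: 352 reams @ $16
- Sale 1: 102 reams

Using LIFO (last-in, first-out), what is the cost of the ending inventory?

Ending inventory = $4,960

Sale 1 (102) [LIFO — newest first]: 102 @ $16 = $1,632
Ending inventory: 64 @ $15 + 250 @ $16 = $4,960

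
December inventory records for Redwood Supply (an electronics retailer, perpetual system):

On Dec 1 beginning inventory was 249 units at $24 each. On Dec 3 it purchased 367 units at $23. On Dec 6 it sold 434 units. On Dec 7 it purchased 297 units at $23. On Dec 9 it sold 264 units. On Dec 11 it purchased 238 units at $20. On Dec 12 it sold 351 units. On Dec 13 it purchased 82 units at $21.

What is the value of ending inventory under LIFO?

Ending inventory = $4,170

Dec 6, 434 sold [LIFO — newest first]: 367 @ $23 + 67 @ $24 = $10,049
Dec 9, 264 sold [LIFO — newest first]: 264 @ $23 = $6,072
Dec 12, 351 sold [LIFO — newest first]: 238 @ $20 + 33 @ $23 + 80 @ $24 = $7,439
Total COGS = $10,049 + $6,072 + $7,439 = $23,560
Ending inventory: 102 @ $24 + 82 @ $21 = $4,170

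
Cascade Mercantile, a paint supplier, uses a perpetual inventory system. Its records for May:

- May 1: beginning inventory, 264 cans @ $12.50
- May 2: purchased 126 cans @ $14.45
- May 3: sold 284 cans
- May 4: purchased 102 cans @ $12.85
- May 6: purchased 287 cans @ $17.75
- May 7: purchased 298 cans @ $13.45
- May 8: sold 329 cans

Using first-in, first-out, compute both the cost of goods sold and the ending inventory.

COGS = $8,579.15; ending inventory = $6,954.60

May 3, 284 sold [FIFO — oldest first]: 264 @ $12.50 + 20 @ $14.45 = $3,589.00
May 8, 329 sold [FIFO — oldest first]: 106 @ $14.45 + 102 @ $12.85 + 121 @ $17.75 = $4,990.15
Total COGS = $3,589.00 + $4,990.15 = $8,579.15
Ending inventory: 166 @ $17.75 + 298 @ $13.45 = $6,954.60
Check: goods available $15,533.75 = COGS $8,579.15 + ending $6,954.60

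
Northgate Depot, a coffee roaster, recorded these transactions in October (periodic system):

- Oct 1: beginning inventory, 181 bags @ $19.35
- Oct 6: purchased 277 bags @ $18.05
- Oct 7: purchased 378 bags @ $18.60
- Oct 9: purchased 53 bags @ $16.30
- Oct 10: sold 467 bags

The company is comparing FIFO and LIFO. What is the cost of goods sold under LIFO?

FIFO COGS: 181 @ $19.35 + 277 @ $18.05 + 9 @ $18.60 = $8,669.60
LIFO COGS: 53 @ $16.30 + 378 @ $18.60 + 36 @ $18.05 = $8,544.50

COGS = $8,544.50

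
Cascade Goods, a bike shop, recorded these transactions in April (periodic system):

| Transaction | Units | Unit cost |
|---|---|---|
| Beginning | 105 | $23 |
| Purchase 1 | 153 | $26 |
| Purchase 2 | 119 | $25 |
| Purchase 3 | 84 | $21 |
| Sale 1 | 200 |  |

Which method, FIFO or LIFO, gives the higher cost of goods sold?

FIFO COGS: 105 @ $23 + 95 @ $26 = $4,885
LIFO COGS: 84 @ $21 + 116 @ $25 = $4,664

FIFO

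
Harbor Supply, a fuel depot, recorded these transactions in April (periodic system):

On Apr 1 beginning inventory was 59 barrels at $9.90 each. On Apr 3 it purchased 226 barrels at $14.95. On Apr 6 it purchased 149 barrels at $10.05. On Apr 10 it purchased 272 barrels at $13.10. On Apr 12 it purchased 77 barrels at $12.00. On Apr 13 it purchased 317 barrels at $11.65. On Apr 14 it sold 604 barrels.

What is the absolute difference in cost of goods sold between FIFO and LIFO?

$319.20

FIFO COGS: 59 @ $9.90 + 226 @ $14.95 + 149 @ $10.05 + 170 @ $13.10 = $7,687.25
LIFO COGS: 317 @ $11.65 + 77 @ $12.00 + 210 @ $13.10 = $7,368.05
Difference = |$7,687.25 − $7,368.05| = $319.20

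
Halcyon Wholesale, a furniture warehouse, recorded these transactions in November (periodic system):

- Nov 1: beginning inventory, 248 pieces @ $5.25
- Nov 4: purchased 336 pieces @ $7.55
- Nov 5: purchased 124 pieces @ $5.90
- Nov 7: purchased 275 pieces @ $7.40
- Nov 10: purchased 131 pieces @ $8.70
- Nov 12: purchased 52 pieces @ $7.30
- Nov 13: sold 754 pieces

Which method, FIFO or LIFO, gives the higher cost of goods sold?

LIFO

FIFO COGS: 248 @ $5.25 + 336 @ $7.55 + 124 @ $5.90 + 46 @ $7.40 = $4,910.80
LIFO COGS: 52 @ $7.30 + 131 @ $8.70 + 275 @ $7.40 + 124 @ $5.90 + 172 @ $7.55 = $5,584.50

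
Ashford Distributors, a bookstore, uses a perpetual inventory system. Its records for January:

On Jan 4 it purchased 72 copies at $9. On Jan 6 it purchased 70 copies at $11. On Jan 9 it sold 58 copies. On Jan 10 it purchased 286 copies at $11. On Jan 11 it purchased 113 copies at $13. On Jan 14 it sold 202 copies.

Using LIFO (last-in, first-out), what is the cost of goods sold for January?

Jan 9, 58 sold [LIFO — newest first]: 58 @ $11 = $638
Jan 14, 202 sold [LIFO — newest first]: 113 @ $13 + 89 @ $11 = $2,448
Total COGS = $638 + $2,448 = $3,086
Ending inventory: 72 @ $9 + 12 @ $11 + 197 @ $11 = $2,947

COGS = $3,086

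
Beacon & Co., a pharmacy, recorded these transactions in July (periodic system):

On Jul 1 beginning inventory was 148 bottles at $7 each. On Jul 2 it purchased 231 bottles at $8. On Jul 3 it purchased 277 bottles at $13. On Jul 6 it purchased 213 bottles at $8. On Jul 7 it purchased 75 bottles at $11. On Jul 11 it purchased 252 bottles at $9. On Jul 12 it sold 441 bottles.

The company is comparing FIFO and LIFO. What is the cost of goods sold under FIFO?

FIFO COGS: 148 @ $7 + 231 @ $8 + 62 @ $13 = $3,690
LIFO COGS: 252 @ $9 + 75 @ $11 + 114 @ $8 = $4,005

COGS = $3,690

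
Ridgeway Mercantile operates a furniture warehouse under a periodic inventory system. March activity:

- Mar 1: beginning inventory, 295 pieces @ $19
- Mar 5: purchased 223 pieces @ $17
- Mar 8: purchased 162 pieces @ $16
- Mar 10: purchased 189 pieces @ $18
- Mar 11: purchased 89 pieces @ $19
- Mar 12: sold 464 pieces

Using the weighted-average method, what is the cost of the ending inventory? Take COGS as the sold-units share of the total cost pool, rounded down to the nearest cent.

Ending inventory = $8,807.95

Mar 12, sell 464: 464/958 × $17,081.00 → $8,273.05
Ending inventory (cost pool remaining) = $8,807.95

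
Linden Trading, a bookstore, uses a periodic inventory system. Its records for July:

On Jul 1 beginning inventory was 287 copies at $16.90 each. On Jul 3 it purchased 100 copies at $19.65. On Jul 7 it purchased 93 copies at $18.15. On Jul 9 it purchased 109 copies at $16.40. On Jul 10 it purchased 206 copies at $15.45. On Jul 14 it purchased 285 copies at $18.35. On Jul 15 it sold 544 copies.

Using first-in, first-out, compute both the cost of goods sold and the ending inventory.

Jul 15, 544 sold [FIFO — oldest first]: 287 @ $16.90 + 100 @ $19.65 + 93 @ $18.15 + 64 @ $16.40 = $9,552.85
Ending inventory: 45 @ $16.40 + 206 @ $15.45 + 285 @ $18.35 = $9,150.45

COGS = $9,552.85; ending inventory = $9,150.45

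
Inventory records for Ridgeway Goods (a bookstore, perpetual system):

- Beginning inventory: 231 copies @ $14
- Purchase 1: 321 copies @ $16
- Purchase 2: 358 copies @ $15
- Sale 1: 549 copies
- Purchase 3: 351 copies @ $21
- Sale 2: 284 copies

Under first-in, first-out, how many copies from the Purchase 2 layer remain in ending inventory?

Sale 1 (549) [FIFO — oldest first]: 231 @ $14 + 318 @ $16 = $8,322
Sale 2 (284) [FIFO — oldest first]: 3 @ $16 + 281 @ $15 = $4,263
Total COGS = $8,322 + $4,263 = $12,585
Ending inventory: 77 @ $15 + 351 @ $21 = $8,526

77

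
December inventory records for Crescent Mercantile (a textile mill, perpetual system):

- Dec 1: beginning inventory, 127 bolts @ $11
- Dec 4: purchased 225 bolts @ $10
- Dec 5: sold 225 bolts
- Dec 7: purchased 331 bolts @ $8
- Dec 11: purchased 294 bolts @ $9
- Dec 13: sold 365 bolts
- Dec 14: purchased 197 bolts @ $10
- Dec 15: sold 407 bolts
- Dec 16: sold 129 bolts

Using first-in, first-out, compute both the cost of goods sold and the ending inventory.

Dec 5, 225 sold [FIFO — oldest first]: 127 @ $11 + 98 @ $10 = $2,377
Dec 13, 365 sold [FIFO — oldest first]: 127 @ $10 + 238 @ $8 = $3,174
Dec 15, 407 sold [FIFO — oldest first]: 93 @ $8 + 294 @ $9 + 20 @ $10 = $3,590
Dec 16, 129 sold [FIFO — oldest first]: 129 @ $10 = $1,290
Total COGS = $2,377 + $3,174 + $3,590 + $1,290 = $10,431
Ending inventory: 48 @ $10 = $480

COGS = $10,431; ending inventory = $480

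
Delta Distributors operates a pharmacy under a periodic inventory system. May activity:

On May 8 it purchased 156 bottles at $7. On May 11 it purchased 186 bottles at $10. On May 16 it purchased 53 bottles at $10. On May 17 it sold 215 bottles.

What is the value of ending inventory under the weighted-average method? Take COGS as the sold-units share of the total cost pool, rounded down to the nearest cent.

May 17, sell 215: 215/395 × $3,482.00 → $1,895.26
Ending inventory (cost pool remaining) = $1,586.74
Check: goods available $3,482.00 = COGS $1,895.26 + ending $1,586.74

Ending inventory = $1,586.74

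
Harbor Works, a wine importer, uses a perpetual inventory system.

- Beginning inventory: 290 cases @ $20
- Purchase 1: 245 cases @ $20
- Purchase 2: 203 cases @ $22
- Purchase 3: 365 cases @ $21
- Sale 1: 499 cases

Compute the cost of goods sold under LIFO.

Sale 1 (499) [LIFO — newest first]: 365 @ $21 + 134 @ $22 = $10,613
Ending inventory: 290 @ $20 + 245 @ $20 + 69 @ $22 = $12,218

COGS = $10,613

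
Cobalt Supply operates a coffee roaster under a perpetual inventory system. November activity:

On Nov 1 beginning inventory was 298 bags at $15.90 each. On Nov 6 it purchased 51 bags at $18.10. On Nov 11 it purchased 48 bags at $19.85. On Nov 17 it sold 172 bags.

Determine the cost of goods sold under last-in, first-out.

COGS = $3,036.60

Nov 17, 172 sold [LIFO — newest first]: 48 @ $19.85 + 51 @ $18.10 + 73 @ $15.90 = $3,036.60
Ending inventory: 225 @ $15.90 = $3,577.50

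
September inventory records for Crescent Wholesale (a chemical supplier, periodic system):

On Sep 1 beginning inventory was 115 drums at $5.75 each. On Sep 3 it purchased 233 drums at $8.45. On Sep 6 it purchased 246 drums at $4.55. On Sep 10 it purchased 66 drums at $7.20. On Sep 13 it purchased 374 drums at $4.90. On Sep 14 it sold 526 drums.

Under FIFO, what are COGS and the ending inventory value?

COGS = $3,440.00; ending inventory = $2,617.20

Sep 14, 526 sold [FIFO — oldest first]: 115 @ $5.75 + 233 @ $8.45 + 178 @ $4.55 = $3,440.00
Ending inventory: 68 @ $4.55 + 66 @ $7.20 + 374 @ $4.90 = $2,617.20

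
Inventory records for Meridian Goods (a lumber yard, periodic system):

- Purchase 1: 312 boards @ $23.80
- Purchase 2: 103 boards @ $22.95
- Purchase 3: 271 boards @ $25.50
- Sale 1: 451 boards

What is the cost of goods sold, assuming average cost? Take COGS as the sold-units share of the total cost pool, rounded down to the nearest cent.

Sale 1, sell 451: 451/686 × $16,699.95 → $10,979.12
Ending inventory (cost pool remaining) = $5,720.83

COGS = $10,979.12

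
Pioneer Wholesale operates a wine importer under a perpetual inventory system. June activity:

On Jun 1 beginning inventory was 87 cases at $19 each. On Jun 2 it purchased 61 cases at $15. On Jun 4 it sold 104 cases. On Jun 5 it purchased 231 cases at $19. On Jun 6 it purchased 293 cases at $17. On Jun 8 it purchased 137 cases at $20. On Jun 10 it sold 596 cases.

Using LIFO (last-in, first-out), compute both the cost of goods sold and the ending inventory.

COGS = $12,607; ending inventory = $2,071

Jun 4, 104 sold [LIFO — newest first]: 61 @ $15 + 43 @ $19 = $1,732
Jun 10, 596 sold [LIFO — newest first]: 137 @ $20 + 293 @ $17 + 166 @ $19 = $10,875
Total COGS = $1,732 + $10,875 = $12,607
Ending inventory: 44 @ $19 + 65 @ $19 = $2,071
Check: goods available $14,678 = COGS $12,607 + ending $2,071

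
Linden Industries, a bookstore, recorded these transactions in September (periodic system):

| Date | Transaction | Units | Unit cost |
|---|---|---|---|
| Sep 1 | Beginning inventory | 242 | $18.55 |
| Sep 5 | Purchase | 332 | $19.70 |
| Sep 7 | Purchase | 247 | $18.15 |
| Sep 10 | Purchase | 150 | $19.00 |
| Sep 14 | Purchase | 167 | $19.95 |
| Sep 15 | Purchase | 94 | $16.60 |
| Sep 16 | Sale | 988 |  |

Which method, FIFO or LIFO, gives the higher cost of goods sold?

LIFO

FIFO COGS: 242 @ $18.55 + 332 @ $19.70 + 247 @ $18.15 + 150 @ $19.00 + 17 @ $19.95 = $18,701.70
LIFO COGS: 94 @ $16.60 + 167 @ $19.95 + 150 @ $19.00 + 247 @ $18.15 + 330 @ $19.70 = $18,726.10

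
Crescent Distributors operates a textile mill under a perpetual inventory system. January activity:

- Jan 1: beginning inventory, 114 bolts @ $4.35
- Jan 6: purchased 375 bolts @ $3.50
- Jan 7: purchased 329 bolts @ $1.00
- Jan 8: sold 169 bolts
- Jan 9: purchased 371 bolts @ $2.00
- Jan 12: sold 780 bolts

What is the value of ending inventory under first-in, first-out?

Jan 8, 169 sold [FIFO — oldest first]: 114 @ $4.35 + 55 @ $3.50 = $688.40
Jan 12, 780 sold [FIFO — oldest first]: 320 @ $3.50 + 329 @ $1.00 + 131 @ $2.00 = $1,711.00
Total COGS = $688.40 + $1,711.00 = $2,399.40
Ending inventory: 240 @ $2.00 = $480.00
Check: goods available $2,879.40 = COGS $2,399.40 + ending $480.00

Ending inventory = $480.00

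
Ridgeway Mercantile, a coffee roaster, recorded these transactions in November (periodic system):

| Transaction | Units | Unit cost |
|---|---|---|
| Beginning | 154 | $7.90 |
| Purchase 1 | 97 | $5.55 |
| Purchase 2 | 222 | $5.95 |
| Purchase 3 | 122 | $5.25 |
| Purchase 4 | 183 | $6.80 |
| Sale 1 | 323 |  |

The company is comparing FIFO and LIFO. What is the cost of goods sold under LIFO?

COGS = $1,992.00

FIFO COGS: 154 @ $7.90 + 97 @ $5.55 + 72 @ $5.95 = $2,183.35
LIFO COGS: 183 @ $6.80 + 122 @ $5.25 + 18 @ $5.95 = $1,992.00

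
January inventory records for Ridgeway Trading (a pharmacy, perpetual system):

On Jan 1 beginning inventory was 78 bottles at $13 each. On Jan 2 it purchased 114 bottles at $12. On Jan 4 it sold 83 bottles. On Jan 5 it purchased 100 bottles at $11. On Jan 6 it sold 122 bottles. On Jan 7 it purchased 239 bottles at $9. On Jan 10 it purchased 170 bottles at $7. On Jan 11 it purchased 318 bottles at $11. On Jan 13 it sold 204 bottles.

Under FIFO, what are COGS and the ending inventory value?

Jan 4, 83 sold [FIFO — oldest first]: 78 @ $13 + 5 @ $12 = $1,074
Jan 6, 122 sold [FIFO — oldest first]: 109 @ $12 + 13 @ $11 = $1,451
Jan 13, 204 sold [FIFO — oldest first]: 87 @ $11 + 117 @ $9 = $2,010
Total COGS = $1,074 + $1,451 + $2,010 = $4,535
Ending inventory: 122 @ $9 + 170 @ $7 + 318 @ $11 = $5,786

COGS = $4,535; ending inventory = $5,786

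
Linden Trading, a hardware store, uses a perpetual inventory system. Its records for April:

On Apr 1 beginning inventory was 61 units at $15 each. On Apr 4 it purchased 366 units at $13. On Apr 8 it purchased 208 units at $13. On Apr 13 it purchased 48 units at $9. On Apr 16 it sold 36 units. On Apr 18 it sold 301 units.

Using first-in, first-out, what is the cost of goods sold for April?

COGS = $4,503

Apr 16, 36 sold [FIFO — oldest first]: 36 @ $15 = $540
Apr 18, 301 sold [FIFO — oldest first]: 25 @ $15 + 276 @ $13 = $3,963
Total COGS = $540 + $3,963 = $4,503
Ending inventory: 90 @ $13 + 208 @ $13 + 48 @ $9 = $4,306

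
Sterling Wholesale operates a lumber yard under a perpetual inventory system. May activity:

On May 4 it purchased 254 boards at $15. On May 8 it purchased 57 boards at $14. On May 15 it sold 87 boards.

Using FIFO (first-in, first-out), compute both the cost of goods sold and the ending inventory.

May 15, 87 sold [FIFO — oldest first]: 87 @ $15 = $1,305
Ending inventory: 167 @ $15 + 57 @ $14 = $3,303

COGS = $1,305; ending inventory = $3,303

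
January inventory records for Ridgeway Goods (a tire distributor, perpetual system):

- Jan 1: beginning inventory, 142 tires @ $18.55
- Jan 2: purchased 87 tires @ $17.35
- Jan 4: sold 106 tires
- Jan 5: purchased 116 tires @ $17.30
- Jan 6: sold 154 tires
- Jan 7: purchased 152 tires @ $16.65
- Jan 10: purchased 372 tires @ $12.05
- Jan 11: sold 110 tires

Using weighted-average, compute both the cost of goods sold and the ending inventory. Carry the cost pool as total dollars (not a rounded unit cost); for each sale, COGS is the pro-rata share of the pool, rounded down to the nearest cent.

After Jan 1: 142 on hand, pool $2,634.10 (≈ $18.5500 each)
After Jan 2: 229 on hand, pool $4,143.55 (≈ $18.0941 each)
Jan 4, sell 106: 106/229 × $4,143.55 → $1,917.97
After Jan 5: 239 on hand, pool $4,232.38 (≈ $17.7087 each)
Jan 6, sell 154: 154/239 × $4,232.38 → $2,727.14
After Jan 7: 237 on hand, pool $4,036.04 (≈ $17.0297 each)
After Jan 10: 609 on hand, pool $8,518.64 (≈ $13.9879 each)
Jan 11, sell 110: 110/609 × $8,518.64 → $1,538.67
Total COGS = $1,917.97 + $2,727.14 + $1,538.67 = $6,183.78
Ending inventory (cost pool remaining) = $6,979.97
Check: goods available $13,163.75 = COGS $6,183.78 + ending $6,979.97

COGS = $6,183.78; ending inventory = $6,979.97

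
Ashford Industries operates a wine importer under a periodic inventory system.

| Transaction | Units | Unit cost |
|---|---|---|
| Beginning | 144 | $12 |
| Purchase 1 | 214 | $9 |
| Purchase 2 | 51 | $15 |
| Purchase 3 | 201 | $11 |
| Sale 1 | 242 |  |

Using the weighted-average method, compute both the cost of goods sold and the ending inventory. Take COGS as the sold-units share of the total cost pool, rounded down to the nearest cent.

Sale 1, sell 242: 242/610 × $6,630.00 → $2,630.26
Ending inventory (cost pool remaining) = $3,999.74

COGS = $2,630.26; ending inventory = $3,999.74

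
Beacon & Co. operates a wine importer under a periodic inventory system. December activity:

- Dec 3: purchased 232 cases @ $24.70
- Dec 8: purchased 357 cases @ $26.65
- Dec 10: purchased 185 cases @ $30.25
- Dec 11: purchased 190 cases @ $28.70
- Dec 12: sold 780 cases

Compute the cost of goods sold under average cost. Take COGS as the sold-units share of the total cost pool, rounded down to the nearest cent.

Dec 12, sell 780: 780/964 × $26,293.70 → $21,274.98
Ending inventory (cost pool remaining) = $5,018.72
Check: goods available $26,293.70 = COGS $21,274.98 + ending $5,018.72

COGS = $21,274.98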